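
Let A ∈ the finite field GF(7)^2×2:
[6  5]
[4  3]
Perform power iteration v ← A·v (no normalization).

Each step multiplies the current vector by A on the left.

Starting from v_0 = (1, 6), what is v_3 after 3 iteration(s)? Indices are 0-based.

v_3 = (3, 2)

v_0 = (1, 6).
v_1 = A·v_0 = (1, 1).
v_2 = A·v_1 = (4, 0).
v_3 = A·v_2 = (3, 2).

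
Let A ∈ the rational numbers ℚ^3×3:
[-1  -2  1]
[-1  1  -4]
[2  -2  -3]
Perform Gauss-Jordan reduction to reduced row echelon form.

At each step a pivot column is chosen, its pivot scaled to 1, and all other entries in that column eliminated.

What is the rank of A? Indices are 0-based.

[1] R0 /= -1  ⇒  (1, 2, -1)
     R1 -= -1·R0  ⇒  (0, 3, -5)
     R2 -= 2·R0  ⇒  (0, -6, -1)
[2] R1 /= 3  ⇒  (0, 1, -5/3)
     R0 -= 2·R1  ⇒  (1, 0, 7/3)
     R2 -= -6·R1  ⇒  (0, 0, -11)
[3] R2 /= -11  ⇒  (0, 0, 1)
     R0 -= 7/3·R2  ⇒  (1, 0, 0)
     R1 -= -5/3·R2  ⇒  (0, 1, 0)

rank = 3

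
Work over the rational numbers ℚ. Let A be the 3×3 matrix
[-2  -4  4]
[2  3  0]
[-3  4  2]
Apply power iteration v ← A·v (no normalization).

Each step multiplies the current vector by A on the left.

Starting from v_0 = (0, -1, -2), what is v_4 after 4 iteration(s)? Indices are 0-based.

v_0 = (0, -1, -2).
v_1 = A·v_0 = (-4, -3, -8).
v_2 = A·v_1 = (-12, -17, -16).
v_3 = A·v_2 = (28, -75, -64).
v_4 = A·v_3 = (-12, -169, -512).

v_4 = (-12, -169, -512)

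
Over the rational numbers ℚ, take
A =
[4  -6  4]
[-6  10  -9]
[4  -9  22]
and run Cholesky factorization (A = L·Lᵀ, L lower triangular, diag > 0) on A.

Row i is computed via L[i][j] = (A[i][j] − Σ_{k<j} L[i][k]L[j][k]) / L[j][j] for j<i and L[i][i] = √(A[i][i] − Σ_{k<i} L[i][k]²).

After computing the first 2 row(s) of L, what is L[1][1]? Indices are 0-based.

L[1][1] = 1

Step 1: L[0][0] = √(4) = 2.
  L[1][0] = (-6) / L[0][0] = -3.
Step 2: L[1][1] = √(1) = 1.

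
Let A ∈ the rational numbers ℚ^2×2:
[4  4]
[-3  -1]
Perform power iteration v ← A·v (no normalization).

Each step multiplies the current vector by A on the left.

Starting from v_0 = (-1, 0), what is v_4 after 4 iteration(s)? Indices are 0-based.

v_4 = (92, -63)

v_0 = (-1, 0).
v_1 = A·v_0 = (-4, 3).
v_2 = A·v_1 = (-4, 9).
v_3 = A·v_2 = (20, 3).
v_4 = A·v_3 = (92, -63).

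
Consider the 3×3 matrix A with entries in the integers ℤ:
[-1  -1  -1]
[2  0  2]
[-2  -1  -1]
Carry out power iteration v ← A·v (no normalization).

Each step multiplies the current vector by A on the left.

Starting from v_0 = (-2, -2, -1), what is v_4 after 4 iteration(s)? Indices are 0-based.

v_0 = (-2, -2, -1).
v_1 = A·v_0 = (5, -6, 7).
v_2 = A·v_1 = (-6, 24, -11).
v_3 = A·v_2 = (-7, -34, -1).
v_4 = A·v_3 = (42, -16, 49).

v_4 = (42, -16, 49)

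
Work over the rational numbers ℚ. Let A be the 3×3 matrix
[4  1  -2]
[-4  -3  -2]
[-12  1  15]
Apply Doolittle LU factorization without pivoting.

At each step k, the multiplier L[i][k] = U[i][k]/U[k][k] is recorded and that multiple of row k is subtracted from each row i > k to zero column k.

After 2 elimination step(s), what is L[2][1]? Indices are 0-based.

L[2][1] = -2

Step 1: pivot at (0,0) is 4.
  row1 ← row1 − (-1)·row0  ⇒  L[1][0]=-1, U row1=(0, -2, -4)
  row2 ← row2 − (-3)·row0  ⇒  L[2][0]=-3, U row2=(0, 4, 9)
Step 2: pivot at (1,1) is -2.
  row2 ← row2 − (-2)·row1  ⇒  L[2][1]=-2, U row2=(0, 0, 1)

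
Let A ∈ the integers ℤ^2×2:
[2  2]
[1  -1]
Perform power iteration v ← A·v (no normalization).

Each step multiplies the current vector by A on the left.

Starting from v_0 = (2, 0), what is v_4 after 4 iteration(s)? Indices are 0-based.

v_0 = (2, 0).
v_1 = A·v_0 = (4, 2).
v_2 = A·v_1 = (12, 2).
v_3 = A·v_2 = (28, 10).
v_4 = A·v_3 = (76, 18).

v_4 = (76, 18)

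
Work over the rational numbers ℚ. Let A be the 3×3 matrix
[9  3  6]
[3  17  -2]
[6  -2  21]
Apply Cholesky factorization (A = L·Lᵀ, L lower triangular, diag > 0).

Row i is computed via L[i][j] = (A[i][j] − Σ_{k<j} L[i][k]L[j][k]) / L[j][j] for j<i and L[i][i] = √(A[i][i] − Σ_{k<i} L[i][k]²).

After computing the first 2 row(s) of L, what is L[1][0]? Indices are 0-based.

Step 1: L[0][0] = √(9) = 3.
  L[1][0] = (3) / L[0][0] = 1.
Step 2: L[1][1] = √(16) = 4.

L[1][0] = 1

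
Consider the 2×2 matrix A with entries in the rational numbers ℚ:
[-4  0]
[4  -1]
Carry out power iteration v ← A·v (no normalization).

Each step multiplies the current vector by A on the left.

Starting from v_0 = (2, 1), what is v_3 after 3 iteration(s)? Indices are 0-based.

v_0 = (2, 1).
v_1 = A·v_0 = (-8, 7).
v_2 = A·v_1 = (32, -39).
v_3 = A·v_2 = (-128, 167).

v_3 = (-128, 167)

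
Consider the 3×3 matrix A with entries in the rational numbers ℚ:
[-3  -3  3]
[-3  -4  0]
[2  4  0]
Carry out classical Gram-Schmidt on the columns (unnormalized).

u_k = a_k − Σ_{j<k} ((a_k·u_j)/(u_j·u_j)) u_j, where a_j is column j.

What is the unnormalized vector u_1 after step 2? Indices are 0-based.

Step 1: u_0 = a_0 = (-3, -3, 2).
Step 2: u_1 = a_1 − (29/22)·u_0 = (21/22, -1/22, 15/11).

u_1 = (21/22, -1/22, 15/11)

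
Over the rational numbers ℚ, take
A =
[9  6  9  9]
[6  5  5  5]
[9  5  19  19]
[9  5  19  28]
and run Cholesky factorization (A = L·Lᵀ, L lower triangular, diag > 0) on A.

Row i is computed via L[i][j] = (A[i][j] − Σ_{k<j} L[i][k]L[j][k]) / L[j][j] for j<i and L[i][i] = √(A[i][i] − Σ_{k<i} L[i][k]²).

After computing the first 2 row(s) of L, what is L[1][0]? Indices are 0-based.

L[1][0] = 2

Step 1: L[0][0] = √(9) = 3.
  L[1][0] = (6) / L[0][0] = 2.
Step 2: L[1][1] = √(1) = 1.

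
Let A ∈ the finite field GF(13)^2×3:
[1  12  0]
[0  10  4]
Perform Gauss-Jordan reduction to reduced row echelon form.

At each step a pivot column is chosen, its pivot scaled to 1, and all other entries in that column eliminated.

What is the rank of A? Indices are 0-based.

[1] R0 /= 1  ⇒  (1, 12, 0)
[2] R1 /= 10  ⇒  (0, 1, 3)
     R0 -= 12·R1  ⇒  (1, 0, 3)

rank = 2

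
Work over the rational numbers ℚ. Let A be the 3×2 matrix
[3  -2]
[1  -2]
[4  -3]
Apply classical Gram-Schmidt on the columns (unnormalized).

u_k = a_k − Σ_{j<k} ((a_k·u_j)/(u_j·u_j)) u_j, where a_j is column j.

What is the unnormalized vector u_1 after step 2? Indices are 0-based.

Step 1: u_0 = a_0 = (3, 1, 4).
Step 2: u_1 = a_1 − (-10/13)·u_0 = (4/13, -16/13, 1/13).

u_1 = (4/13, -16/13, 1/13)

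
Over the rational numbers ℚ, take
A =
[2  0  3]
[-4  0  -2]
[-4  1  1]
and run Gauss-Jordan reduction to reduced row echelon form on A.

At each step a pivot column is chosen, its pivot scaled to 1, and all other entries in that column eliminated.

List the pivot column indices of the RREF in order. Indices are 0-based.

pivot columns: 0, 1, 2

step 1: normalize row 0 (÷2) = (1, 0, 3/2)
  row 1: subtract -4×row0 = (0, 0, 4)
  row 2: subtract -4×row0 = (0, 1, 7)
step 2: exchange rows 1,2
step 2: normalize row 1 (÷1) = (0, 1, 7)
step 3: normalize row 2 (÷4) = (0, 0, 1)
  row 0: subtract 3/2×row2 = (1, 0, 0)
  row 1: subtract 7×row2 = (0, 1, 0)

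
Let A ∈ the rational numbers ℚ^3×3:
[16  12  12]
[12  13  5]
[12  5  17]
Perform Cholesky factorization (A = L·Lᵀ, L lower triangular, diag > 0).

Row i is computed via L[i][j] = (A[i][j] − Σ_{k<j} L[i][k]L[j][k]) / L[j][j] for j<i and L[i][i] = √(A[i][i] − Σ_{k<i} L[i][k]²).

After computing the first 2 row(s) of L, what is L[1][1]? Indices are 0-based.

Step 1: L[0][0] = √(16) = 4.
  L[1][0] = (12) / L[0][0] = 3.
Step 2: L[1][1] = √(4) = 2.

L[1][1] = 2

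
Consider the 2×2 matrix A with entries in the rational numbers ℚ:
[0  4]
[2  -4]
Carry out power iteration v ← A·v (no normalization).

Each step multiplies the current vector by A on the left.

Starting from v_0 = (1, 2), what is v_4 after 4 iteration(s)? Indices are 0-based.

v_4 = (-832, 1152)

v_0 = (1, 2).
v_1 = A·v_0 = (8, -6).
v_2 = A·v_1 = (-24, 40).
v_3 = A·v_2 = (160, -208).
v_4 = A·v_3 = (-832, 1152).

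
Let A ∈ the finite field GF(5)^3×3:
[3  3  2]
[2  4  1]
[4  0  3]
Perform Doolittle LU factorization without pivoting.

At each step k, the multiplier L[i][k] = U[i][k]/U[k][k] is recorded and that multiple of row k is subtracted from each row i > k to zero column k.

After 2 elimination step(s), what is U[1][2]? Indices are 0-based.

U[1][2] = 3

[col 0] pivot 3
  R1 -= 4*R0 → (0, 2, 3)  (L[1][0] := 4)
  R2 -= 3*R0 → (0, 1, 2)  (L[2][0] := 3)
[col 1] pivot 2
  R2 -= 3*R1 → (0, 0, 3)  (L[2][1] := 3)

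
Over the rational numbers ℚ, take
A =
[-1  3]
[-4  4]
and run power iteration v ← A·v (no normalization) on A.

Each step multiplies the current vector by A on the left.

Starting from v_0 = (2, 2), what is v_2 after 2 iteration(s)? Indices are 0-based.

v_2 = (-4, -16)

v_0 = (2, 2).
v_1 = A·v_0 = (4, 0).
v_2 = A·v_1 = (-4, -16).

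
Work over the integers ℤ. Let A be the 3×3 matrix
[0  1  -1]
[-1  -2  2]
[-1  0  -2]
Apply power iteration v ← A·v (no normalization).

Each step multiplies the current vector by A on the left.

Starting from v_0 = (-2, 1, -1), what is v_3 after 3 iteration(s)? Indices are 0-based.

v_0 = (-2, 1, -1).
v_1 = A·v_0 = (2, -2, 4).
v_2 = A·v_1 = (-6, 10, -10).
v_3 = A·v_2 = (20, -34, 26).

v_3 = (20, -34, 26)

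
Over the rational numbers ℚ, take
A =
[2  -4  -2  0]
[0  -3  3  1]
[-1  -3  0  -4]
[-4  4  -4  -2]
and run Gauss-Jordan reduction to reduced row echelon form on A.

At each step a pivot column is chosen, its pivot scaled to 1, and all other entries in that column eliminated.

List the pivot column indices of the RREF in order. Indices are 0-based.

step 1: normalize row 0 (÷2) = (1, -2, -1, 0)
  row 2: subtract -1×row0 = (0, -5, -1, -4)
  row 3: subtract -4×row0 = (0, -4, -8, -2)
step 2: normalize row 1 (÷-3) = (0, 1, -1, -1/3)
  row 0: subtract -2×row1 = (1, 0, -3, -2/3)
  row 2: subtract -5×row1 = (0, 0, -6, -17/3)
  row 3: subtract -4×row1 = (0, 0, -12, -10/3)
step 3: normalize row 2 (÷-6) = (0, 0, 1, 17/18)
  row 0: subtract -3×row2 = (1, 0, 0, 13/6)
  row 1: subtract -1×row2 = (0, 1, 0, 11/18)
  row 3: subtract -12×row2 = (0, 0, 0, 8)
step 4: normalize row 3 (÷8) = (0, 0, 0, 1)
  row 0: subtract 13/6×row3 = (1, 0, 0, 0)
  row 1: subtract 11/18×row3 = (0, 1, 0, 0)
  row 2: subtract 17/18×row3 = (0, 0, 1, 0)

pivot columns: 0, 1, 2, 3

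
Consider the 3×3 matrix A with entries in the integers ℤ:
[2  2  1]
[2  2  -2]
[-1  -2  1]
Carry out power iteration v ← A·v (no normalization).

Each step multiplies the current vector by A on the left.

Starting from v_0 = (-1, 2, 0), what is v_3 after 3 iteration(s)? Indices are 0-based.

v_0 = (-1, 2, 0).
v_1 = A·v_0 = (2, 2, -3).
v_2 = A·v_1 = (5, 14, -9).
v_3 = A·v_2 = (29, 56, -42).

v_3 = (29, 56, -42)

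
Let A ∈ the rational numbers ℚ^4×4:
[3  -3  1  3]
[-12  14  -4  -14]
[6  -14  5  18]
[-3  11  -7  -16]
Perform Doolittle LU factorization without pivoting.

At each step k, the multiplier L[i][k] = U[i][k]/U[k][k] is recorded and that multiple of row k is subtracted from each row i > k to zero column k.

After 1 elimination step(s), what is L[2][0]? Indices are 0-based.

Step 1: pivot at (0,0) is 3.
  row1 ← row1 − (-4)·row0  ⇒  L[1][0]=-4, U row1=(0, 2, 0, -2)
  row2 ← row2 − (2)·row0  ⇒  L[2][0]=2, U row2=(0, -8, 3, 12)
  row3 ← row3 − (-1)·row0  ⇒  L[3][0]=-1, U row3=(0, 8, -6, -13)

L[2][0] = 2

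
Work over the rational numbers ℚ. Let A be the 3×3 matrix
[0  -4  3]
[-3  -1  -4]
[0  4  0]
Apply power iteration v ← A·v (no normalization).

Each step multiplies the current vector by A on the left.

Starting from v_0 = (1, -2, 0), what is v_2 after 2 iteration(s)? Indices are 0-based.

v_0 = (1, -2, 0).
v_1 = A·v_0 = (8, -1, -8).
v_2 = A·v_1 = (-20, 9, -4).

v_2 = (-20, 9, -4)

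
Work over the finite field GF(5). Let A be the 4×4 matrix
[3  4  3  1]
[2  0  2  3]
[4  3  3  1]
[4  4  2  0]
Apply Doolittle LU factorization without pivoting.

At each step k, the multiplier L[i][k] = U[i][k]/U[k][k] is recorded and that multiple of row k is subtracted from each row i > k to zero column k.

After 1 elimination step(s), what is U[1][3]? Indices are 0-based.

[col 0] pivot 3
  R1 -= 4*R0 → (0, 4, 0, 4)  (L[1][0] := 4)
  R2 -= 3*R0 → (0, 1, 4, 3)  (L[2][0] := 3)
  R3 -= 3*R0 → (0, 2, 3, 2)  (L[3][0] := 3)

U[1][3] = 4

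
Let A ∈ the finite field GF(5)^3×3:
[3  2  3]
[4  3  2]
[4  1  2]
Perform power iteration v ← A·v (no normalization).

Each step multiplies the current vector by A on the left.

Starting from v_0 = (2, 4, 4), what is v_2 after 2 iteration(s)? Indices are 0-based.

v_0 = (2, 4, 4).
v_1 = A·v_0 = (1, 3, 0).
v_2 = A·v_1 = (4, 3, 2).

v_2 = (4, 3, 2)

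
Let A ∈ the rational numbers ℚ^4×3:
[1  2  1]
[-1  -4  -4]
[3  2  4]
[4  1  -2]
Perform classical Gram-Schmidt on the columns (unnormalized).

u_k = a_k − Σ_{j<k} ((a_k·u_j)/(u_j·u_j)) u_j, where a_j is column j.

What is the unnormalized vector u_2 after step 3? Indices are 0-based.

u_2 = (-430/419, 181/419, 1145/419, -706/419)

Step 1: u_0 = a_0 = (1, -1, 3, 4).
Step 2: u_1 = a_1 − (16/27)·u_0 = (38/27, -92/27, 2/9, -37/27).
Step 3: u_2 = a_2 − (1/3)·u_0 − (504/419)·u_1 = (-430/419, 181/419, 1145/419, -706/419).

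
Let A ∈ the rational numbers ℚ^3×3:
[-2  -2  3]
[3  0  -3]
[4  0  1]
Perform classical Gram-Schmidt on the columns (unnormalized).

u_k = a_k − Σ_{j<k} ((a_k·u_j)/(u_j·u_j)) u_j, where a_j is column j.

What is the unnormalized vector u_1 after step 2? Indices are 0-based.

Step 1: u_0 = a_0 = (-2, 3, 4).
Step 2: u_1 = a_1 − (4/29)·u_0 = (-50/29, -12/29, -16/29).

u_1 = (-50/29, -12/29, -16/29)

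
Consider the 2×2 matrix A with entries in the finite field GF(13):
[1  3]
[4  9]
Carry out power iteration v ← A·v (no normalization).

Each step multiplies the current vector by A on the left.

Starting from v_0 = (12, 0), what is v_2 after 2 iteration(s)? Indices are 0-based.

v_2 = (0, 12)

v_0 = (12, 0).
v_1 = A·v_0 = (12, 9).
v_2 = A·v_1 = (0, 12).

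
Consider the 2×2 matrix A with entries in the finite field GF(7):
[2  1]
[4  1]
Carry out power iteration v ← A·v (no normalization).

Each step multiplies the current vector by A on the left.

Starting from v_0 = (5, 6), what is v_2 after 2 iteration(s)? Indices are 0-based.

v_2 = (2, 6)

v_0 = (5, 6).
v_1 = A·v_0 = (2, 5).
v_2 = A·v_1 = (2, 6).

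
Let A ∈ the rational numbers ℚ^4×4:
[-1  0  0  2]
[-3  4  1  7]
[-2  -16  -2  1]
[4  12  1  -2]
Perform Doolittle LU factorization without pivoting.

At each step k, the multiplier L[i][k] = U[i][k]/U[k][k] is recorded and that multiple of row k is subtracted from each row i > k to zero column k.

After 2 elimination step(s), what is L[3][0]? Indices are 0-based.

k=0: U[0][0]=-1
  eliminate (1,0): mult=3, new row 1: (0, 4, 1, 1); set L[1][0]=3
  eliminate (2,0): mult=2, new row 2: (0, -16, -2, -3); set L[2][0]=2
  eliminate (3,0): mult=-4, new row 3: (0, 12, 1, 6); set L[3][0]=-4
k=1: U[1][1]=4
  eliminate (2,1): mult=-4, new row 2: (0, 0, 2, 1); set L[2][1]=-4
  eliminate (3,1): mult=3, new row 3: (0, 0, -2, 3); set L[3][1]=3

L[3][0] = -4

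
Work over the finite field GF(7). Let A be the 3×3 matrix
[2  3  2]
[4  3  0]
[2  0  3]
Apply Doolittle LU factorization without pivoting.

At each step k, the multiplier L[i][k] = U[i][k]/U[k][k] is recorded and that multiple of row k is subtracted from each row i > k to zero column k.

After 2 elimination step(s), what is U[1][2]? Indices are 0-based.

U[1][2] = 3

Step 1: pivot at (0,0) is 2.
  row1 ← row1 − (2)·row0  ⇒  L[1][0]=2, U row1=(0, 4, 3)
  row2 ← row2 − (1)·row0  ⇒  L[2][0]=1, U row2=(0, 4, 1)
Step 2: pivot at (1,1) is 4.
  row2 ← row2 − (1)·row1  ⇒  L[2][1]=1, U row2=(0, 0, 5)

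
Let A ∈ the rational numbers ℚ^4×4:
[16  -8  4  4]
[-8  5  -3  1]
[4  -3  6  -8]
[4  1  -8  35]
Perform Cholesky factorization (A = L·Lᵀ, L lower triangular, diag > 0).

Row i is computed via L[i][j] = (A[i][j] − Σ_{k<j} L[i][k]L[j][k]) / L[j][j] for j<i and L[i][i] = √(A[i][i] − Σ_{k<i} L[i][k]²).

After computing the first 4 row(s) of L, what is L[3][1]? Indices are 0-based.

Step 1: L[0][0] = √(16) = 4.
  L[1][0] = (-8) / L[0][0] = -2.
Step 2: L[1][1] = √(1) = 1.
  L[2][0] = (4) / L[0][0] = 1.
  L[2][1] = (-1) / L[1][1] = -1.
Step 3: L[2][2] = √(4) = 2.
  L[3][0] = (4) / L[0][0] = 1.
  L[3][1] = (3) / L[1][1] = 3.
  L[3][2] = (-6) / L[2][2] = -3.
Step 4: L[3][3] = √(16) = 4.

L[3][1] = 3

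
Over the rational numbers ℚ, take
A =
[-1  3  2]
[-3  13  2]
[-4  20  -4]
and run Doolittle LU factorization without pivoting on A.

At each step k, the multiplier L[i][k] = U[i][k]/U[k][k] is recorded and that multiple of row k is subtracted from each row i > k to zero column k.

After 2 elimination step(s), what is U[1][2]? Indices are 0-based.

Step 1: pivot at (0,0) is -1.
  row1 ← row1 − (3)·row0  ⇒  L[1][0]=3, U row1=(0, 4, -4)
  row2 ← row2 − (4)·row0  ⇒  L[2][0]=4, U row2=(0, 8, -12)
Step 2: pivot at (1,1) is 4.
  row2 ← row2 − (2)·row1  ⇒  L[2][1]=2, U row2=(0, 0, -4)

U[1][2] = -4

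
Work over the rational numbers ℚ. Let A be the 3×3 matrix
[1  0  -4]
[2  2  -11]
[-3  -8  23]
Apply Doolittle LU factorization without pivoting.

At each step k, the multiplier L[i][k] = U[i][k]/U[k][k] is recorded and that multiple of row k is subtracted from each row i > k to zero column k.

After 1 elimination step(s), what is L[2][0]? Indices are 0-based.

[col 0] pivot 1
  R1 -= 2*R0 → (0, 2, -3)  (L[1][0] := 2)
  R2 -= -3*R0 → (0, -8, 11)  (L[2][0] := -3)

L[2][0] = -3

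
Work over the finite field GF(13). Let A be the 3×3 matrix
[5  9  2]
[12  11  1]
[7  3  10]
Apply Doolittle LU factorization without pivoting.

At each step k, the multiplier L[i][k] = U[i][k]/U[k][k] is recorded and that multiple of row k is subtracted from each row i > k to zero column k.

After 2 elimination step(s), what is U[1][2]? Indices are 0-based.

U[1][2] = 4

Step 1: pivot at (0,0) is 5.
  row1 ← row1 − (5)·row0  ⇒  L[1][0]=5, U row1=(0, 5, 4)
  row2 ← row2 − (4)·row0  ⇒  L[2][0]=4, U row2=(0, 6, 2)
Step 2: pivot at (1,1) is 5.
  row2 ← row2 − (9)·row1  ⇒  L[2][1]=9, U row2=(0, 0, 5)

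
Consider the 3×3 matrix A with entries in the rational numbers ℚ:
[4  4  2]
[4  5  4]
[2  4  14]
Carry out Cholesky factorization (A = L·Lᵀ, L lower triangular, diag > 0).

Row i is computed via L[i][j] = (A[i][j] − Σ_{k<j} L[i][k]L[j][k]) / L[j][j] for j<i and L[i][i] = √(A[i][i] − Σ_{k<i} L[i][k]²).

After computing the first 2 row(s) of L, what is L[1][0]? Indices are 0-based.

Step 1: L[0][0] = √(4) = 2.
  L[1][0] = (4) / L[0][0] = 2.
Step 2: L[1][1] = √(1) = 1.

L[1][0] = 2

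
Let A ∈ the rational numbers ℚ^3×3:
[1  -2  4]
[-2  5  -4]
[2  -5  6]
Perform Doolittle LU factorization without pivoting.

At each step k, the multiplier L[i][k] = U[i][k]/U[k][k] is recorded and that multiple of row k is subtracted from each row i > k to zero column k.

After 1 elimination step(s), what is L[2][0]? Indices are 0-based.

L[2][0] = 2

[col 0] pivot 1
  R1 -= -2*R0 → (0, 1, 4)  (L[1][0] := -2)
  R2 -= 2*R0 → (0, -1, -2)  (L[2][0] := 2)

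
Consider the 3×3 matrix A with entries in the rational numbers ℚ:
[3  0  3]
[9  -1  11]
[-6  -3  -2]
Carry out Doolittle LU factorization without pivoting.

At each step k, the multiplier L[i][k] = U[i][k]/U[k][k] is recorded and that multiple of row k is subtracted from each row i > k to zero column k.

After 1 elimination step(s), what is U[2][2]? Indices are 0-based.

k=0: U[0][0]=3
  eliminate (1,0): mult=3, new row 1: (0, -1, 2); set L[1][0]=3
  eliminate (2,0): mult=-2, new row 2: (0, -3, 4); set L[2][0]=-2

U[2][2] = 4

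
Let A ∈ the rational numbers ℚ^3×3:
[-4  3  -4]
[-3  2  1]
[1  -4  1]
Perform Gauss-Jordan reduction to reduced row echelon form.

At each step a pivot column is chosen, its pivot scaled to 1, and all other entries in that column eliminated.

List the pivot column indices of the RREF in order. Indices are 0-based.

pivot(0,0)=-4: scale R0 → (1, -3/4, 1)
  clear (1,0): R1 −= (-3)R0 → (0, -1/4, 4)
  clear (2,0): R2 −= (1)R0 → (0, -13/4, 0)
pivot(1,1)=-1/4: scale R1 → (0, 1, -16)
  clear (0,1): R0 −= (-3/4)R1 → (1, 0, -11)
  clear (2,1): R2 −= (-13/4)R1 → (0, 0, -52)
pivot(2,2)=-52: scale R2 → (0, 0, 1)
  clear (0,2): R0 −= (-11)R2 → (1, 0, 0)
  clear (1,2): R1 −= (-16)R2 → (0, 1, 0)

pivot columns: 0, 1, 2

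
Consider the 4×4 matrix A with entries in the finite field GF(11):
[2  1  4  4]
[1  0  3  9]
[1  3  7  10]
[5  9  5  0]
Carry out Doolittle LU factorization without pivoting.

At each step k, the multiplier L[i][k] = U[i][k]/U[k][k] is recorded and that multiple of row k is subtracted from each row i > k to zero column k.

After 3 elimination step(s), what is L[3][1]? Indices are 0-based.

k=0: U[0][0]=2
  eliminate (1,0): mult=6, new row 1: (0, 5, 1, 7); set L[1][0]=6
  eliminate (2,0): mult=6, new row 2: (0, 8, 5, 8); set L[2][0]=6
  eliminate (3,0): mult=8, new row 3: (0, 1, 6, 1); set L[3][0]=8
k=1: U[1][1]=5
  eliminate (2,1): mult=6, new row 2: (0, 0, 10, 10); set L[2][1]=6
  eliminate (3,1): mult=9, new row 3: (0, 0, 8, 4); set L[3][1]=9
k=2: U[2][2]=10
  eliminate (3,2): mult=3, new row 3: (0, 0, 0, 7); set L[3][2]=3

L[3][1] = 9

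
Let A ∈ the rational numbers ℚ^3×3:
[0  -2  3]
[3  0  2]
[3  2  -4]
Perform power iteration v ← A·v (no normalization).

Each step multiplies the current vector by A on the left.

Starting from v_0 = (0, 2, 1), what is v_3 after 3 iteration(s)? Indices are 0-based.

v_0 = (0, 2, 1).
v_1 = A·v_0 = (-1, 2, 0).
v_2 = A·v_1 = (-4, -3, 1).
v_3 = A·v_2 = (9, -10, -22).

v_3 = (9, -10, -22)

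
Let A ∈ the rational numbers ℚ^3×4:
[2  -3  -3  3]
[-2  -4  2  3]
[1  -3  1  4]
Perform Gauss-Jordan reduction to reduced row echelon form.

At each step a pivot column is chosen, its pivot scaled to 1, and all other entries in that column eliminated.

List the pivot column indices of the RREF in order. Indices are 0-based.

pivot columns: 0, 1, 2

[1] R0 /= 2  ⇒  (1, -3/2, -3/2, 3/2)
     R1 -= -2·R0  ⇒  (0, -7, -1, 6)
     R2 -= 1·R0  ⇒  (0, -3/2, 5/2, 5/2)
[2] R1 /= -7  ⇒  (0, 1, 1/7, -6/7)
     R0 -= -3/2·R1  ⇒  (1, 0, -9/7, 3/14)
     R2 -= -3/2·R1  ⇒  (0, 0, 19/7, 17/14)
[3] R2 /= 19/7  ⇒  (0, 0, 1, 17/38)
     R0 -= -9/7·R2  ⇒  (1, 0, 0, 15/19)
     R1 -= 1/7·R2  ⇒  (0, 1, 0, -35/38)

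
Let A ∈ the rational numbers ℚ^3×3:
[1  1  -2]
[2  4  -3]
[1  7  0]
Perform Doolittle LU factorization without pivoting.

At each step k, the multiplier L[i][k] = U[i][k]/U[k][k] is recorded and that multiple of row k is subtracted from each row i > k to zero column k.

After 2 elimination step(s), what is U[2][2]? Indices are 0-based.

k=0: U[0][0]=1
  eliminate (1,0): mult=2, new row 1: (0, 2, 1); set L[1][0]=2
  eliminate (2,0): mult=1, new row 2: (0, 6, 2); set L[2][0]=1
k=1: U[1][1]=2
  eliminate (2,1): mult=3, new row 2: (0, 0, -1); set L[2][1]=3

U[2][2] = -1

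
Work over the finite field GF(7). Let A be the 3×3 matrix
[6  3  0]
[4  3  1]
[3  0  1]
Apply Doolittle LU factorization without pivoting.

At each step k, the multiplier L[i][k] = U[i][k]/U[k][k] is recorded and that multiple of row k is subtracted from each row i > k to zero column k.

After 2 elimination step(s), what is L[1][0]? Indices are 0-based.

Step 1: pivot at (0,0) is 6.
  row1 ← row1 − (3)·row0  ⇒  L[1][0]=3, U row1=(0, 1, 1)
  row2 ← row2 − (4)·row0  ⇒  L[2][0]=4, U row2=(0, 2, 1)
Step 2: pivot at (1,1) is 1.
  row2 ← row2 − (2)·row1  ⇒  L[2][1]=2, U row2=(0, 0, 6)

L[1][0] = 3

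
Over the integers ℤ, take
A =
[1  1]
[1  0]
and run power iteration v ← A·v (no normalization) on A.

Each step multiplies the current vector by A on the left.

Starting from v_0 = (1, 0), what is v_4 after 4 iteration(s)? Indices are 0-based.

v_4 = (5, 3)

v_0 = (1, 0).
v_1 = A·v_0 = (1, 1).
v_2 = A·v_1 = (2, 1).
v_3 = A·v_2 = (3, 2).
v_4 = A·v_3 = (5, 3).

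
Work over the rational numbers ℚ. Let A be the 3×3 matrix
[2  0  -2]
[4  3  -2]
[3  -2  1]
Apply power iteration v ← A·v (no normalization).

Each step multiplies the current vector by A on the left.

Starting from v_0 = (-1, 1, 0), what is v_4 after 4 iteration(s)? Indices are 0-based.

v_4 = (38, 215, 23)

v_0 = (-1, 1, 0).
v_1 = A·v_0 = (-2, -1, -5).
v_2 = A·v_1 = (6, -1, -9).
v_3 = A·v_2 = (30, 39, 11).
v_4 = A·v_3 = (38, 215, 23).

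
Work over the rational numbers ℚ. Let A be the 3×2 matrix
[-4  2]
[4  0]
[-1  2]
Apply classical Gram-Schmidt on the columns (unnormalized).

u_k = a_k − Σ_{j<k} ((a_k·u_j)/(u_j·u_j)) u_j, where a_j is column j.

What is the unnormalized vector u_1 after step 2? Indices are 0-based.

u_1 = (26/33, 40/33, 56/33)

Step 1: u_0 = a_0 = (-4, 4, -1).
Step 2: u_1 = a_1 − (-10/33)·u_0 = (26/33, 40/33, 56/33).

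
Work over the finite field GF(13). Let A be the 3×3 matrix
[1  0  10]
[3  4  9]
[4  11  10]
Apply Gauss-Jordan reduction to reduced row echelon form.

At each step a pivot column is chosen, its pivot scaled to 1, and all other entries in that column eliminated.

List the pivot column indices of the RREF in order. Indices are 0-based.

pivot columns: 0, 1, 2

[1] R0 /= 1  ⇒  (1, 0, 10)
     R1 -= 3·R0  ⇒  (0, 4, 5)
     R2 -= 4·R0  ⇒  (0, 11, 9)
[2] R1 /= 4  ⇒  (0, 1, 11)
     R2 -= 11·R1  ⇒  (0, 0, 5)
[3] R2 /= 5  ⇒  (0, 0, 1)
     R0 -= 10·R2  ⇒  (1, 0, 0)
     R1 -= 11·R2  ⇒  (0, 1, 0)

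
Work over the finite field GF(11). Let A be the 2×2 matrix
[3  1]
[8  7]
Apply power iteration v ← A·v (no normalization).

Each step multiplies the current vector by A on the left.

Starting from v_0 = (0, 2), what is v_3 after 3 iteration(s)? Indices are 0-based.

v_0 = (0, 2).
v_1 = A·v_0 = (2, 3).
v_2 = A·v_1 = (9, 4).
v_3 = A·v_2 = (9, 1).

v_3 = (9, 1)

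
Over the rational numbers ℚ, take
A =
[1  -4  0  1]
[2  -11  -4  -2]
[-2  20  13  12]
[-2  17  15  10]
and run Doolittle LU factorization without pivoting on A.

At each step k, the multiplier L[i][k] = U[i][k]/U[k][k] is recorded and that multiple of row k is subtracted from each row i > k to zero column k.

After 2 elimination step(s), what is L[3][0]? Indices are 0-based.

k=0: U[0][0]=1
  eliminate (1,0): mult=2, new row 1: (0, -3, -4, -4); set L[1][0]=2
  eliminate (2,0): mult=-2, new row 2: (0, 12, 13, 14); set L[2][0]=-2
  eliminate (3,0): mult=-2, new row 3: (0, 9, 15, 12); set L[3][0]=-2
k=1: U[1][1]=-3
  eliminate (2,1): mult=-4, new row 2: (0, 0, -3, -2); set L[2][1]=-4
  eliminate (3,1): mult=-3, new row 3: (0, 0, 3, 0); set L[3][1]=-3

L[3][0] = -2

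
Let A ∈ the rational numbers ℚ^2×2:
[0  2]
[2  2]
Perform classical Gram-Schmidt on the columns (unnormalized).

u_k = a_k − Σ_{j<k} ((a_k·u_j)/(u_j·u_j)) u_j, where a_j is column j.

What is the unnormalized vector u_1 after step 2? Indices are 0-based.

Step 1: u_0 = a_0 = (0, 2).
Step 2: u_1 = a_1 − (1)·u_0 = (2, 0).

u_1 = (2, 0)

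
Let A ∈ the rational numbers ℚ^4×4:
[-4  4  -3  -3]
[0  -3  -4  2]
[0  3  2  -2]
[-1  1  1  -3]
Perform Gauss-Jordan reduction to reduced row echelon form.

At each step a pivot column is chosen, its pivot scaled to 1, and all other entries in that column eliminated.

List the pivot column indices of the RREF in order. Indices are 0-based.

step 1: normalize row 0 (÷-4) = (1, -1, 3/4, 3/4)
  row 3: subtract -1×row0 = (0, 0, 7/4, -9/4)
step 2: normalize row 1 (÷-3) = (0, 1, 4/3, -2/3)
  row 0: subtract -1×row1 = (1, 0, 25/12, 1/12)
  row 2: subtract 3×row1 = (0, 0, -2, 0)
step 3: normalize row 2 (÷-2) = (0, 0, 1, 0)
  row 0: subtract 25/12×row2 = (1, 0, 0, 1/12)
  row 1: subtract 4/3×row2 = (0, 1, 0, -2/3)
  row 3: subtract 7/4×row2 = (0, 0, 0, -9/4)
step 4: normalize row 3 (÷-9/4) = (0, 0, 0, 1)
  row 0: subtract 1/12×row3 = (1, 0, 0, 0)
  row 1: subtract -2/3×row3 = (0, 1, 0, 0)

pivot columns: 0, 1, 2, 3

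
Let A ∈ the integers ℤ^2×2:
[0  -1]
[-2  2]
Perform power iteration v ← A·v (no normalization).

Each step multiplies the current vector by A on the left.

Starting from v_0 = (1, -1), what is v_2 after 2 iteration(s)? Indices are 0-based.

v_2 = (4, -10)

v_0 = (1, -1).
v_1 = A·v_0 = (1, -4).
v_2 = A·v_1 = (4, -10).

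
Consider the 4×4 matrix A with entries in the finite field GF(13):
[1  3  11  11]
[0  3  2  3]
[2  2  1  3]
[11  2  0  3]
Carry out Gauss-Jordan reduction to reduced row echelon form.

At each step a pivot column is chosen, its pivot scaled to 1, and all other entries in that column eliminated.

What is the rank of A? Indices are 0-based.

rank = 4

step 1: normalize row 0 (÷1) = (1, 3, 11, 11)
  row 2: subtract 2×row0 = (0, 9, 5, 7)
  row 3: subtract 11×row0 = (0, 8, 9, 12)
step 2: normalize row 1 (÷3) = (0, 1, 5, 1)
  row 0: subtract 3×row1 = (1, 0, 9, 8)
  row 2: subtract 9×row1 = (0, 0, 12, 11)
  row 3: subtract 8×row1 = (0, 0, 8, 4)
step 3: normalize row 2 (÷12) = (0, 0, 1, 2)
  row 0: subtract 9×row2 = (1, 0, 0, 3)
  row 1: subtract 5×row2 = (0, 1, 0, 4)
  row 3: subtract 8×row2 = (0, 0, 0, 1)
step 4: normalize row 3 (÷1) = (0, 0, 0, 1)
  row 0: subtract 3×row3 = (1, 0, 0, 0)
  row 1: subtract 4×row3 = (0, 1, 0, 0)
  row 2: subtract 2×row3 = (0, 0, 1, 0)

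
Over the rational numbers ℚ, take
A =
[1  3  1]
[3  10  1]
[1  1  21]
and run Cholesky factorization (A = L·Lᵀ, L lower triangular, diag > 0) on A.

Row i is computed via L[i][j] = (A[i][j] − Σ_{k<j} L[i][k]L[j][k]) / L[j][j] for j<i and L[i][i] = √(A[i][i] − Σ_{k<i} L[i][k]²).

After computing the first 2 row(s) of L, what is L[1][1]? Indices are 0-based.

Step 1: L[0][0] = √(1) = 1.
  L[1][0] = (3) / L[0][0] = 3.
Step 2: L[1][1] = √(1) = 1.

L[1][1] = 1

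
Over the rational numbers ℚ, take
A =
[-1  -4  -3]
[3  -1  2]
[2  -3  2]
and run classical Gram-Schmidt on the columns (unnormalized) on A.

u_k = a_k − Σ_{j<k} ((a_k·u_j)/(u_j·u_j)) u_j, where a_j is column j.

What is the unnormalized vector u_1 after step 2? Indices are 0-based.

Step 1: u_0 = a_0 = (-1, 3, 2).
Step 2: u_1 = a_1 − (-5/14)·u_0 = (-61/14, 1/14, -16/7).

u_1 = (-61/14, 1/14, -16/7)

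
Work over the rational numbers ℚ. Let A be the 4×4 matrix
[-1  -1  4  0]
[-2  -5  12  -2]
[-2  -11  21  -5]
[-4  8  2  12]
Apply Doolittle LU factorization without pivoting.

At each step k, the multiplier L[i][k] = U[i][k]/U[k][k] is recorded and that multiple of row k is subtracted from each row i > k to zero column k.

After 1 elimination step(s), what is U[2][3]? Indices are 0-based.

U[2][3] = -5

[col 0] pivot -1
  R1 -= 2*R0 → (0, -3, 4, -2)  (L[1][0] := 2)
  R2 -= 2*R0 → (0, -9, 13, -5)  (L[2][0] := 2)
  R3 -= 4*R0 → (0, 12, -14, 12)  (L[3][0] := 4)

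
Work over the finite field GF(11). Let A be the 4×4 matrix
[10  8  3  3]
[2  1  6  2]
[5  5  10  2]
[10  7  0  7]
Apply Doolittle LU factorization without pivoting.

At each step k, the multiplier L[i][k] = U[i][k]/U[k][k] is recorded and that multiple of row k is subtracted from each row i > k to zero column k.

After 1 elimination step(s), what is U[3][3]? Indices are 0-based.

Step 1: pivot at (0,0) is 10.
  row1 ← row1 − (9)·row0  ⇒  L[1][0]=9, U row1=(0, 6, 1, 8)
  row2 ← row2 − (6)·row0  ⇒  L[2][0]=6, U row2=(0, 1, 3, 6)
  row3 ← row3 − (1)·row0  ⇒  L[3][0]=1, U row3=(0, 10, 8, 4)

U[3][3] = 4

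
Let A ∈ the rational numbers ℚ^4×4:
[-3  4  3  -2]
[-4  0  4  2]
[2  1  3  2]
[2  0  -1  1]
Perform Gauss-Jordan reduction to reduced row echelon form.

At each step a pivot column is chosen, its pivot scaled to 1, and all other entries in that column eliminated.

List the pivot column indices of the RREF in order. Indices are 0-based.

[1] R0 /= -3  ⇒  (1, -4/3, -1, 2/3)
     R1 -= -4·R0  ⇒  (0, -16/3, 0, 14/3)
     R2 -= 2·R0  ⇒  (0, 11/3, 5, 2/3)
     R3 -= 2·R0  ⇒  (0, 8/3, 1, -1/3)
[2] R1 /= -16/3  ⇒  (0, 1, 0, -7/8)
     R0 -= -4/3·R1  ⇒  (1, 0, -1, -1/2)
     R2 -= 11/3·R1  ⇒  (0, 0, 5, 31/8)
     R3 -= 8/3·R1  ⇒  (0, 0, 1, 2)
[3] R2 /= 5  ⇒  (0, 0, 1, 31/40)
     R0 -= -1·R2  ⇒  (1, 0, 0, 11/40)
     R3 -= 1·R2  ⇒  (0, 0, 0, 49/40)
[4] R3 /= 49/40  ⇒  (0, 0, 0, 1)
     R0 -= 11/40·R3  ⇒  (1, 0, 0, 0)
     R1 -= -7/8·R3  ⇒  (0, 1, 0, 0)
     R2 -= 31/40·R3  ⇒  (0, 0, 1, 0)

pivot columns: 0, 1, 2, 3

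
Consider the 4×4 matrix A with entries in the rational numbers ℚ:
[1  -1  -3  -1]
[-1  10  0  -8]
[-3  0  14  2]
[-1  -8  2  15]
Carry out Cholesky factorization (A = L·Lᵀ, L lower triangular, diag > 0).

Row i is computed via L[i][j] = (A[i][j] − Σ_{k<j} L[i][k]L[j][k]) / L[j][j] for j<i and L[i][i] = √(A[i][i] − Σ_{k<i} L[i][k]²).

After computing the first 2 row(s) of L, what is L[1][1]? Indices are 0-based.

Step 1: L[0][0] = √(1) = 1.
  L[1][0] = (-1) / L[0][0] = -1.
Step 2: L[1][1] = √(9) = 3.

L[1][1] = 3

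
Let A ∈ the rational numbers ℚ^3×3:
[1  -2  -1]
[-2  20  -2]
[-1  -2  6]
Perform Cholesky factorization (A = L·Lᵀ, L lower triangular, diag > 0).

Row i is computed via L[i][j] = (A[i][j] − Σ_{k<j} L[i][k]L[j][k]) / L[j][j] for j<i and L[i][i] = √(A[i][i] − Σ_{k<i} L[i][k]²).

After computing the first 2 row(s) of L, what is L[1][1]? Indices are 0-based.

Step 1: L[0][0] = √(1) = 1.
  L[1][0] = (-2) / L[0][0] = -2.
Step 2: L[1][1] = √(16) = 4.

L[1][1] = 4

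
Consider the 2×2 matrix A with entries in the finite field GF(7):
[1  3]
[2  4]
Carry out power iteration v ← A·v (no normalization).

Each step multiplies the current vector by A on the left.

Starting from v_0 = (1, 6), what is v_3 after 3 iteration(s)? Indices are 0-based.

v_3 = (5, 6)

v_0 = (1, 6).
v_1 = A·v_0 = (5, 5).
v_2 = A·v_1 = (6, 2).
v_3 = A·v_2 = (5, 6).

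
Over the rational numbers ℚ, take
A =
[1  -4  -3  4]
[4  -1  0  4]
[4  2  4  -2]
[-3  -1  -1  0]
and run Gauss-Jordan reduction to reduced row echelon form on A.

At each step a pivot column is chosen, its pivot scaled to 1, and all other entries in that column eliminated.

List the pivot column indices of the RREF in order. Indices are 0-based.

[1] R0 /= 1  ⇒  (1, -4, -3, 4)
     R1 -= 4·R0  ⇒  (0, 15, 12, -12)
     R2 -= 4·R0  ⇒  (0, 18, 16, -18)
     R3 -= -3·R0  ⇒  (0, -13, -10, 12)
[2] R1 /= 15  ⇒  (0, 1, 4/5, -4/5)
     R0 -= -4·R1  ⇒  (1, 0, 1/5, 4/5)
     R2 -= 18·R1  ⇒  (0, 0, 8/5, -18/5)
     R3 -= -13·R1  ⇒  (0, 0, 2/5, 8/5)
[3] R2 /= 8/5  ⇒  (0, 0, 1, -9/4)
     R0 -= 1/5·R2  ⇒  (1, 0, 0, 5/4)
     R1 -= 4/5·R2  ⇒  (0, 1, 0, 1)
     R3 -= 2/5·R2  ⇒  (0, 0, 0, 5/2)
[4] R3 /= 5/2  ⇒  (0, 0, 0, 1)
     R0 -= 5/4·R3  ⇒  (1, 0, 0, 0)
     R1 -= 1·R3  ⇒  (0, 1, 0, 0)
     R2 -= -9/4·R3  ⇒  (0, 0, 1, 0)

pivot columns: 0, 1, 2, 3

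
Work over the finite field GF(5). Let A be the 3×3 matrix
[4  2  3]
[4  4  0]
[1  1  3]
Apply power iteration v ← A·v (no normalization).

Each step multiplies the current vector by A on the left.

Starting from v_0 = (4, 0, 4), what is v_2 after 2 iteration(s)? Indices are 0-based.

v_2 = (2, 1, 2)

v_0 = (4, 0, 4).
v_1 = A·v_0 = (3, 1, 1).
v_2 = A·v_1 = (2, 1, 2).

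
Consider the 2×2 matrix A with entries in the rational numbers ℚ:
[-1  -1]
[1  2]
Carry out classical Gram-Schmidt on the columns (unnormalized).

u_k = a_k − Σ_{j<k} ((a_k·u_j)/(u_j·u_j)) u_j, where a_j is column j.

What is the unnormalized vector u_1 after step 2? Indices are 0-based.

u_1 = (1/2, 1/2)

Step 1: u_0 = a_0 = (-1, 1).
Step 2: u_1 = a_1 − (3/2)·u_0 = (1/2, 1/2).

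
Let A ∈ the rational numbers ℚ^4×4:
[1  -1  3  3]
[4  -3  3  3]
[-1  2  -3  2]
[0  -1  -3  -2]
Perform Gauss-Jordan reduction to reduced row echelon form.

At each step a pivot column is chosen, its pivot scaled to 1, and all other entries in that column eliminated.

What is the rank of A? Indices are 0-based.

pivot(0,0)=1: scale R0 → (1, -1, 3, 3)
  clear (1,0): R1 −= (4)R0 → (0, 1, -9, -9)
  clear (2,0): R2 −= (-1)R0 → (0, 1, 0, 5)
pivot(1,1)=1: scale R1 → (0, 1, -9, -9)
  clear (0,1): R0 −= (-1)R1 → (1, 0, -6, -6)
  clear (2,1): R2 −= (1)R1 → (0, 0, 9, 14)
  clear (3,1): R3 −= (-1)R1 → (0, 0, -12, -11)
pivot(2,2)=9: scale R2 → (0, 0, 1, 14/9)
  clear (0,2): R0 −= (-6)R2 → (1, 0, 0, 10/3)
  clear (1,2): R1 −= (-9)R2 → (0, 1, 0, 5)
  clear (3,2): R3 −= (-12)R2 → (0, 0, 0, 23/3)
pivot(3,3)=23/3: scale R3 → (0, 0, 0, 1)
  clear (0,3): R0 −= (10/3)R3 → (1, 0, 0, 0)
  clear (1,3): R1 −= (5)R3 → (0, 1, 0, 0)
  clear (2,3): R2 −= (14/9)R3 → (0, 0, 1, 0)

rank = 4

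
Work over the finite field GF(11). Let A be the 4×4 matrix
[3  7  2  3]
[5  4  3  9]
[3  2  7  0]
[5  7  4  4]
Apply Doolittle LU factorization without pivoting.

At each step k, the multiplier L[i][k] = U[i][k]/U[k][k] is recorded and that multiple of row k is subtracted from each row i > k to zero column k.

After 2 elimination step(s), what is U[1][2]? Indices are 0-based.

U[1][2] = 7

k=0: U[0][0]=3
  eliminate (1,0): mult=9, new row 1: (0, 7, 7, 4); set L[1][0]=9
  eliminate (2,0): mult=1, new row 2: (0, 6, 5, 8); set L[2][0]=1
  eliminate (3,0): mult=9, new row 3: (0, 10, 8, 10); set L[3][0]=9
k=1: U[1][1]=7
  eliminate (2,1): mult=4, new row 2: (0, 0, 10, 3); set L[2][1]=4
  eliminate (3,1): mult=3, new row 3: (0, 0, 9, 9); set L[3][1]=3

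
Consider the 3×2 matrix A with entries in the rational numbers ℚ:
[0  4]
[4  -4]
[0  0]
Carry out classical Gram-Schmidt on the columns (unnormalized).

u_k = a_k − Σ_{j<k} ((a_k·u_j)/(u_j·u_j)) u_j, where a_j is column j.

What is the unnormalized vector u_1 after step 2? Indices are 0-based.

u_1 = (4, 0, 0)

Step 1: u_0 = a_0 = (0, 4, 0).
Step 2: u_1 = a_1 − (-1)·u_0 = (4, 0, 0).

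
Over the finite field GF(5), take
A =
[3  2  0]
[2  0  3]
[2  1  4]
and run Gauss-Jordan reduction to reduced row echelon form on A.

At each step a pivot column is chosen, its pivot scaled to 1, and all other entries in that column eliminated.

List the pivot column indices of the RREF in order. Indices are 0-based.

pivot columns: 0, 1, 2

pivot(0,0)=3: scale R0 → (1, 4, 0)
  clear (1,0): R1 −= (2)R0 → (0, 2, 3)
  clear (2,0): R2 −= (2)R0 → (0, 3, 4)
pivot(1,1)=2: scale R1 → (0, 1, 4)
  clear (0,1): R0 −= (4)R1 → (1, 0, 4)
  clear (2,1): R2 −= (3)R1 → (0, 0, 2)
pivot(2,2)=2: scale R2 → (0, 0, 1)
  clear (0,2): R0 −= (4)R2 → (1, 0, 0)
  clear (1,2): R1 −= (4)R2 → (0, 1, 0)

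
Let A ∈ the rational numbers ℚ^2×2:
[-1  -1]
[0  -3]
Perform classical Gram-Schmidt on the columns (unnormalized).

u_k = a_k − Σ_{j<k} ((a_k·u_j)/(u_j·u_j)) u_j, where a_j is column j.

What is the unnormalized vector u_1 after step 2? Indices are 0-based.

Step 1: u_0 = a_0 = (-1, 0).
Step 2: u_1 = a_1 − (1)·u_0 = (0, -3).

u_1 = (0, -3)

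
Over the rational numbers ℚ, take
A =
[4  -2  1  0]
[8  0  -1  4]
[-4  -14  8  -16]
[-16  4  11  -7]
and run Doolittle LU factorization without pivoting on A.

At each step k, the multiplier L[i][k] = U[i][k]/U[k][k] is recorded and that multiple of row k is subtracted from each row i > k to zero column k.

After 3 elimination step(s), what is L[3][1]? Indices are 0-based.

L[3][1] = -1

k=0: U[0][0]=4
  eliminate (1,0): mult=2, new row 1: (0, 4, -3, 4); set L[1][0]=2
  eliminate (2,0): mult=-1, new row 2: (0, -16, 9, -16); set L[2][0]=-1
  eliminate (3,0): mult=-4, new row 3: (0, -4, 15, -7); set L[3][0]=-4
k=1: U[1][1]=4
  eliminate (2,1): mult=-4, new row 2: (0, 0, -3, 0); set L[2][1]=-4
  eliminate (3,1): mult=-1, new row 3: (0, 0, 12, -3); set L[3][1]=-1
k=2: U[2][2]=-3
  eliminate (3,2): mult=-4, new row 3: (0, 0, 0, -3); set L[3][2]=-4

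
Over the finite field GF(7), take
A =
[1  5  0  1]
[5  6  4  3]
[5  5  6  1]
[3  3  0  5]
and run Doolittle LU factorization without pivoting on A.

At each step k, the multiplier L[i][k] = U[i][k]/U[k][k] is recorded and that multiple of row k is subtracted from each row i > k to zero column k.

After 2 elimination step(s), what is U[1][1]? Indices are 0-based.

U[1][1] = 2

Step 1: pivot at (0,0) is 1.
  row1 ← row1 − (5)·row0  ⇒  L[1][0]=5, U row1=(0, 2, 4, 5)
  row2 ← row2 − (5)·row0  ⇒  L[2][0]=5, U row2=(0, 1, 6, 3)
  row3 ← row3 − (3)·row0  ⇒  L[3][0]=3, U row3=(0, 2, 0, 2)
Step 2: pivot at (1,1) is 2.
  row2 ← row2 − (4)·row1  ⇒  L[2][1]=4, U row2=(0, 0, 4, 4)
  row3 ← row3 − (1)·row1  ⇒  L[3][1]=1, U row3=(0, 0, 3, 4)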